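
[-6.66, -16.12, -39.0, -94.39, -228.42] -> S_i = -6.66*2.42^i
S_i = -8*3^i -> [-8, -24, -72, -216, -648]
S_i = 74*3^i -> [74, 222, 666, 1998, 5994]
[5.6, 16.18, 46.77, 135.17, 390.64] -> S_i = 5.60*2.89^i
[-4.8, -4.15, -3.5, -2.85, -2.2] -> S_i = -4.80 + 0.65*i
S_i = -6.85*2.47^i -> [-6.85, -16.92, -41.79, -103.22, -254.96]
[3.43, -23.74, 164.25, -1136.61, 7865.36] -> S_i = 3.43*(-6.92)^i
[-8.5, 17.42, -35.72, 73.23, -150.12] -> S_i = -8.50*(-2.05)^i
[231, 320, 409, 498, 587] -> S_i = 231 + 89*i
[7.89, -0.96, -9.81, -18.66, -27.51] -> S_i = 7.89 + -8.85*i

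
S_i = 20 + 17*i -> [20, 37, 54, 71, 88]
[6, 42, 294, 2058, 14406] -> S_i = 6*7^i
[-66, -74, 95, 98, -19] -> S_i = Random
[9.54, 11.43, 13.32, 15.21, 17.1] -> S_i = 9.54 + 1.89*i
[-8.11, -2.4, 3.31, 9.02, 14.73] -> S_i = -8.11 + 5.71*i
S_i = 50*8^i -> [50, 400, 3200, 25600, 204800]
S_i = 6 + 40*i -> [6, 46, 86, 126, 166]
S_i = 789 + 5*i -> [789, 794, 799, 804, 809]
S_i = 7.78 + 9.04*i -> [7.78, 16.82, 25.86, 34.9, 43.94]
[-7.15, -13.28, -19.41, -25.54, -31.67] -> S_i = -7.15 + -6.13*i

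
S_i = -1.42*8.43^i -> [-1.42, -11.97, -100.91, -850.69, -7171.31]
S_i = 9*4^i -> [9, 36, 144, 576, 2304]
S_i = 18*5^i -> [18, 90, 450, 2250, 11250]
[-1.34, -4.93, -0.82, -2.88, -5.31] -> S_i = Random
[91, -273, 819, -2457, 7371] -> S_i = 91*-3^i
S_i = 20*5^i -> [20, 100, 500, 2500, 12500]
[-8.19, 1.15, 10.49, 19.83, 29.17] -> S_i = -8.19 + 9.34*i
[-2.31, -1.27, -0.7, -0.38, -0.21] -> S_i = -2.31*0.55^i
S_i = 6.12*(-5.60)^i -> [6.12, -34.27, 191.92, -1074.77, 6018.71]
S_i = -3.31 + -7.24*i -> [-3.31, -10.55, -17.79, -25.03, -32.27]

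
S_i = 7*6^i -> [7, 42, 252, 1512, 9072]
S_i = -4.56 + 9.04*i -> [-4.56, 4.48, 13.52, 22.56, 31.6]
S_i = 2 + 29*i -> [2, 31, 60, 89, 118]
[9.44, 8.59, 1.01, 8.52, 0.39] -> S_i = Random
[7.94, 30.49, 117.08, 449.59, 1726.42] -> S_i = 7.94*3.84^i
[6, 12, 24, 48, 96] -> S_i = 6*2^i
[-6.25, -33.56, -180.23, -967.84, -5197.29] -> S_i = -6.25*5.37^i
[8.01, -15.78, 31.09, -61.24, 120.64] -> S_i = 8.01*(-1.97)^i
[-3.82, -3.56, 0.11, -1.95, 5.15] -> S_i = Random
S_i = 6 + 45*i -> [6, 51, 96, 141, 186]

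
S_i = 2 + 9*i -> [2, 11, 20, 29, 38]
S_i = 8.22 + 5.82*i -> [8.22, 14.04, 19.86, 25.68, 31.5]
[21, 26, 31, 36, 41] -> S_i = 21 + 5*i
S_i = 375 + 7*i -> [375, 382, 389, 396, 403]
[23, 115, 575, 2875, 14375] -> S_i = 23*5^i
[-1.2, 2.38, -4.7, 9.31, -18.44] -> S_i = -1.20*(-1.98)^i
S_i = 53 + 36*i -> [53, 89, 125, 161, 197]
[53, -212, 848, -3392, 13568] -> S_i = 53*-4^i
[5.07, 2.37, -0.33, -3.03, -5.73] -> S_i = 5.07 + -2.70*i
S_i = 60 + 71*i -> [60, 131, 202, 273, 344]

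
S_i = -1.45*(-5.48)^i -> [-1.45, 7.95, -43.54, 238.62, -1307.65]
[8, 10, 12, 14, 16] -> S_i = 8 + 2*i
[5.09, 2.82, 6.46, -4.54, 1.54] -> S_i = Random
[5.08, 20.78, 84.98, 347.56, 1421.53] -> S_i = 5.08*4.09^i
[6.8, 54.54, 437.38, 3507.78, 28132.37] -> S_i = 6.80*8.02^i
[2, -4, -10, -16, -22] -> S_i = 2 + -6*i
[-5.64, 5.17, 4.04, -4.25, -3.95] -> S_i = Random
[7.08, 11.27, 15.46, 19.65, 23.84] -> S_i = 7.08 + 4.19*i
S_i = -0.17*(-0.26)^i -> [-0.17, 0.04, -0.01, 0.0, -0.0]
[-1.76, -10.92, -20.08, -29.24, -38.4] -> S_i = -1.76 + -9.16*i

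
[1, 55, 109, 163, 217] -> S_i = 1 + 54*i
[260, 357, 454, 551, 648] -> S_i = 260 + 97*i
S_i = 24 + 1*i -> [24, 25, 26, 27, 28]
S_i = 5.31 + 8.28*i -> [5.31, 13.59, 21.87, 30.15, 38.43]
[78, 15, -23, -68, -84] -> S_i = Random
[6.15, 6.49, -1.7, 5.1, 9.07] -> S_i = Random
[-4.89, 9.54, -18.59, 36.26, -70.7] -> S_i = -4.89*(-1.95)^i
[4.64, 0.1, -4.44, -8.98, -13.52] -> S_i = 4.64 + -4.54*i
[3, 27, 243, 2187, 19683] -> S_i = 3*9^i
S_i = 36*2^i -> [36, 72, 144, 288, 576]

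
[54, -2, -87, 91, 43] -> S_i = Random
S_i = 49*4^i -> [49, 196, 784, 3136, 12544]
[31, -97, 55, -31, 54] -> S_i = Random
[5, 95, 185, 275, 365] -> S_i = 5 + 90*i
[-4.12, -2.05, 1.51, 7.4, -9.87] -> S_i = Random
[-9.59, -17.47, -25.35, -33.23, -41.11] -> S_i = -9.59 + -7.88*i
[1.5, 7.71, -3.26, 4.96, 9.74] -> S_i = Random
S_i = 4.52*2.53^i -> [4.52, 11.44, 28.93, 73.2, 185.19]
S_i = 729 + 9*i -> [729, 738, 747, 756, 765]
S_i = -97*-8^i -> [-97, 776, -6208, 49664, -397312]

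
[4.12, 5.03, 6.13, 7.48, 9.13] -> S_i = 4.12*1.22^i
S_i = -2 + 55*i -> [-2, 53, 108, 163, 218]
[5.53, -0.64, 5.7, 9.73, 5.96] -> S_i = Random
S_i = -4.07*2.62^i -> [-4.07, -10.66, -27.94, -73.2, -191.78]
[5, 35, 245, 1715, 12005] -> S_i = 5*7^i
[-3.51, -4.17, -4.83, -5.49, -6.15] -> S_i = -3.51 + -0.66*i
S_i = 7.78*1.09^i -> [7.78, 8.48, 9.24, 10.08, 10.98]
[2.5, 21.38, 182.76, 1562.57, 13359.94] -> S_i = 2.50*8.55^i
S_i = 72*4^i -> [72, 288, 1152, 4608, 18432]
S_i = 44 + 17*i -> [44, 61, 78, 95, 112]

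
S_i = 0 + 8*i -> [0, 8, 16, 24, 32]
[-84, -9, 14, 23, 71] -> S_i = Random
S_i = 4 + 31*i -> [4, 35, 66, 97, 128]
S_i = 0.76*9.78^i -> [0.76, 7.43, 72.69, 710.94, 6952.95]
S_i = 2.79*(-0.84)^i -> [2.79, -2.34, 1.97, -1.65, 1.39]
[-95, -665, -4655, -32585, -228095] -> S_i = -95*7^i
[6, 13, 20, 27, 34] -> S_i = 6 + 7*i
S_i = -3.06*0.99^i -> [-3.06, -3.03, -3.0, -2.97, -2.94]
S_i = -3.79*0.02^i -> [-3.79, -0.08, -0.0, -0.0, -0.0]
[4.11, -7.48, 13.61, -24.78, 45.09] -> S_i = 4.11*(-1.82)^i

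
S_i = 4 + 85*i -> [4, 89, 174, 259, 344]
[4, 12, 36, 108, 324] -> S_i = 4*3^i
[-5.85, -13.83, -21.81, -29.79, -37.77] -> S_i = -5.85 + -7.98*i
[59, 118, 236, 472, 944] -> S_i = 59*2^i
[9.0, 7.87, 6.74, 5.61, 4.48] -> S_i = 9.00 + -1.13*i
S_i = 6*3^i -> [6, 18, 54, 162, 486]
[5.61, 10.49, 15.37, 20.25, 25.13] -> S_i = 5.61 + 4.88*i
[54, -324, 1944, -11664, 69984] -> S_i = 54*-6^i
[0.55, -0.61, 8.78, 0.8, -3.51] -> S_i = Random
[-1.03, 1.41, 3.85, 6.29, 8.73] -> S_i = -1.03 + 2.44*i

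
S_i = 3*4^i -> [3, 12, 48, 192, 768]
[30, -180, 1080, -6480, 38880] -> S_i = 30*-6^i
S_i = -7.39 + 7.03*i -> [-7.39, -0.36, 6.67, 13.7, 20.73]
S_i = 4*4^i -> [4, 16, 64, 256, 1024]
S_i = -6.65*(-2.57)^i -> [-6.65, 17.09, -43.92, 112.88, -290.1]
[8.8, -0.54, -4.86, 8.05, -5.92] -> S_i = Random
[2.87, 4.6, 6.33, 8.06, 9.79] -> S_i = 2.87 + 1.73*i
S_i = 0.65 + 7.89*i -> [0.65, 8.54, 16.43, 24.32, 32.21]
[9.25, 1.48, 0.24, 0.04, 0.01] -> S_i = 9.25*0.16^i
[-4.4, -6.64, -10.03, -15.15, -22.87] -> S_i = -4.40*1.51^i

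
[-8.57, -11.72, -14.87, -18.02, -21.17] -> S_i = -8.57 + -3.15*i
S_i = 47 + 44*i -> [47, 91, 135, 179, 223]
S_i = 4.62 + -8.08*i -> [4.62, -3.46, -11.54, -19.62, -27.7]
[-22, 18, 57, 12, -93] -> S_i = Random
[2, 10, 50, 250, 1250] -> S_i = 2*5^i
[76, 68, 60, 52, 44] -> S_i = 76 + -8*i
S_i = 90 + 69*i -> [90, 159, 228, 297, 366]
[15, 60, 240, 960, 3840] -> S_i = 15*4^i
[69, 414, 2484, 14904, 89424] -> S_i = 69*6^i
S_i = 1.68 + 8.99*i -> [1.68, 10.67, 19.66, 28.65, 37.64]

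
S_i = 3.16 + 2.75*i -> [3.16, 5.91, 8.66, 11.41, 14.16]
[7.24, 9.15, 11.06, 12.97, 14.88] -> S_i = 7.24 + 1.91*i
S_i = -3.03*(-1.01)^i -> [-3.03, 3.06, -3.09, 3.12, -3.15]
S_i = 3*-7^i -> [3, -21, 147, -1029, 7203]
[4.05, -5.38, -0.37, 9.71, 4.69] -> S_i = Random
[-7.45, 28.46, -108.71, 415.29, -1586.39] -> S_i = -7.45*(-3.82)^i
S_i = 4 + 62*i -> [4, 66, 128, 190, 252]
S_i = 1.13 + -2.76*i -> [1.13, -1.63, -4.39, -7.15, -9.91]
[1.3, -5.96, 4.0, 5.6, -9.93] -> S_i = Random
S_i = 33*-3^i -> [33, -99, 297, -891, 2673]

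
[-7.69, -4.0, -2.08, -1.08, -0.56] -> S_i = -7.69*0.52^i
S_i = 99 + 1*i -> [99, 100, 101, 102, 103]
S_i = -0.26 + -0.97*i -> [-0.26, -1.23, -2.2, -3.17, -4.14]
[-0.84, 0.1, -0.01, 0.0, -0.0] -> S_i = -0.84*(-0.12)^i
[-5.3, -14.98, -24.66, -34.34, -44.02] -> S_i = -5.30 + -9.68*i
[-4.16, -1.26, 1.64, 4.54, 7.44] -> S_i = -4.16 + 2.90*i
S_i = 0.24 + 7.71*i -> [0.24, 7.95, 15.66, 23.37, 31.08]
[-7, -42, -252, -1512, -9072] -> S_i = -7*6^i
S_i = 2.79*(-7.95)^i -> [2.79, -22.18, 176.33, -1401.86, 11144.81]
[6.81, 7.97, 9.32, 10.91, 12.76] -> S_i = 6.81*1.17^i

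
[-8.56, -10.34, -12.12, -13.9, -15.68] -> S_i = -8.56 + -1.78*i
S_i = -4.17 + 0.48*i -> [-4.17, -3.69, -3.21, -2.73, -2.25]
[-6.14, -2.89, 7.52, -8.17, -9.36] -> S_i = Random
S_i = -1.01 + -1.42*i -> [-1.01, -2.43, -3.85, -5.27, -6.69]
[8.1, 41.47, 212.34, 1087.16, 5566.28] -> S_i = 8.10*5.12^i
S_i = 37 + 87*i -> [37, 124, 211, 298, 385]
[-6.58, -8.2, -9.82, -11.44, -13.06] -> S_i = -6.58 + -1.62*i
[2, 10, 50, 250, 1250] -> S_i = 2*5^i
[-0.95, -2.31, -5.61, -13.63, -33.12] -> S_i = -0.95*2.43^i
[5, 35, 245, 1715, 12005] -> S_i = 5*7^i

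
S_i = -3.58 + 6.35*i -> [-3.58, 2.77, 9.12, 15.47, 21.82]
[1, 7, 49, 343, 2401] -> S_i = 1*7^i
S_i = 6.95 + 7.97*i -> [6.95, 14.92, 22.89, 30.86, 38.83]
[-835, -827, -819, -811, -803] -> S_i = -835 + 8*i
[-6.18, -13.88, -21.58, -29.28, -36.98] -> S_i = -6.18 + -7.70*i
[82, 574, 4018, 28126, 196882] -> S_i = 82*7^i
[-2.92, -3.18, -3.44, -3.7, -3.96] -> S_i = -2.92 + -0.26*i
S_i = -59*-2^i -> [-59, 118, -236, 472, -944]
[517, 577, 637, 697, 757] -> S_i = 517 + 60*i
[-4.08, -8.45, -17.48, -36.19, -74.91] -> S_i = -4.08*2.07^i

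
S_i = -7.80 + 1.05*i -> [-7.8, -6.75, -5.7, -4.65, -3.6]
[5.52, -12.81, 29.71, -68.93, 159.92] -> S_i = 5.52*(-2.32)^i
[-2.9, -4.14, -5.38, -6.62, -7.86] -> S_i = -2.90 + -1.24*i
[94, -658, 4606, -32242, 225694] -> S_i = 94*-7^i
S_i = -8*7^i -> [-8, -56, -392, -2744, -19208]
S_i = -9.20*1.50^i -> [-9.2, -13.8, -20.7, -31.05, -46.58]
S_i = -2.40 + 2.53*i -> [-2.4, 0.13, 2.66, 5.19, 7.72]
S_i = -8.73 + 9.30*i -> [-8.73, 0.57, 9.87, 19.17, 28.47]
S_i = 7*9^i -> [7, 63, 567, 5103, 45927]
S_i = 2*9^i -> [2, 18, 162, 1458, 13122]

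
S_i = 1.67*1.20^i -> [1.67, 2.0, 2.4, 2.89, 3.46]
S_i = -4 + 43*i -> [-4, 39, 82, 125, 168]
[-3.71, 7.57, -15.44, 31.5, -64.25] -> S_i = -3.71*(-2.04)^i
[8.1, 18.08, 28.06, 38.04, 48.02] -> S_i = 8.10 + 9.98*i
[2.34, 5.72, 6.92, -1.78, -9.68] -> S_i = Random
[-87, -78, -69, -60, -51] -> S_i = -87 + 9*i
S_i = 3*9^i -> [3, 27, 243, 2187, 19683]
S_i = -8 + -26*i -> [-8, -34, -60, -86, -112]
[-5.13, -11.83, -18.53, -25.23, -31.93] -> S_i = -5.13 + -6.70*i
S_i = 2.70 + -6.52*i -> [2.7, -3.82, -10.34, -16.86, -23.38]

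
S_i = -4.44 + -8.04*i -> [-4.44, -12.48, -20.52, -28.56, -36.6]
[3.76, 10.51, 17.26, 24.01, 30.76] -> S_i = 3.76 + 6.75*i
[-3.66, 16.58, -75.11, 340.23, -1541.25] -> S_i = -3.66*(-4.53)^i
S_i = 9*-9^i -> [9, -81, 729, -6561, 59049]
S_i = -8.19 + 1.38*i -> [-8.19, -6.81, -5.43, -4.05, -2.67]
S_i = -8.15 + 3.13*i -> [-8.15, -5.02, -1.89, 1.24, 4.37]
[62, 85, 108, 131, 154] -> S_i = 62 + 23*i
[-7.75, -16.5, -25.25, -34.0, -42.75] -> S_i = -7.75 + -8.75*i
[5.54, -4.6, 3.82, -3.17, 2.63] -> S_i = 5.54*(-0.83)^i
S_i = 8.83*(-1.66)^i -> [8.83, -14.66, 24.33, -40.39, 67.05]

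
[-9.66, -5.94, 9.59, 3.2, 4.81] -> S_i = Random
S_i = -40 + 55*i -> [-40, 15, 70, 125, 180]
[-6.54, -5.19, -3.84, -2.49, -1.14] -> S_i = -6.54 + 1.35*i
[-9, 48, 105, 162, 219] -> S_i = -9 + 57*i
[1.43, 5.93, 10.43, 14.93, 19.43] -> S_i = 1.43 + 4.50*i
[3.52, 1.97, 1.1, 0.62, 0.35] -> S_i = 3.52*0.56^i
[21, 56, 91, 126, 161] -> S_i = 21 + 35*i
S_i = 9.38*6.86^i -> [9.38, 64.35, 441.42, 3028.13, 20773.0]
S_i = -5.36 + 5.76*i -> [-5.36, 0.4, 6.16, 11.92, 17.68]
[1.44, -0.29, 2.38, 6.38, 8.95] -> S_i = Random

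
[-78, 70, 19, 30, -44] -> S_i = Random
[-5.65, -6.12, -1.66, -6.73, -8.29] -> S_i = Random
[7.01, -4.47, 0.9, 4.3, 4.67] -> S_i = Random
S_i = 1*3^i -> [1, 3, 9, 27, 81]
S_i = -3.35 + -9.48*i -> [-3.35, -12.83, -22.31, -31.79, -41.27]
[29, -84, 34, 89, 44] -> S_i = Random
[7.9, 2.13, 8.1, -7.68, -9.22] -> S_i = Random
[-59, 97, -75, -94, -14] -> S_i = Random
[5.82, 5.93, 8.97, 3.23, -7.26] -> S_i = Random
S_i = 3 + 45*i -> [3, 48, 93, 138, 183]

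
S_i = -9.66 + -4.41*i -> [-9.66, -14.07, -18.48, -22.89, -27.3]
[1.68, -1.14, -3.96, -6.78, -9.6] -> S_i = 1.68 + -2.82*i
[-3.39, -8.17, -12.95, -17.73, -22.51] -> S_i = -3.39 + -4.78*i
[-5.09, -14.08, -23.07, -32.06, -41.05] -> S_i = -5.09 + -8.99*i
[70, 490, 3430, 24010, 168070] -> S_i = 70*7^i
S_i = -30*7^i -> [-30, -210, -1470, -10290, -72030]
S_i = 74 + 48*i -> [74, 122, 170, 218, 266]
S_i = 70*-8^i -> [70, -560, 4480, -35840, 286720]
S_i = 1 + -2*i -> [1, -1, -3, -5, -7]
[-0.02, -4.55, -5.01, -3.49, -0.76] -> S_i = Random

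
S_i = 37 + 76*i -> [37, 113, 189, 265, 341]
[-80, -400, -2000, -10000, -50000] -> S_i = -80*5^i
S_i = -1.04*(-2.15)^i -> [-1.04, 2.24, -4.81, 10.34, -22.22]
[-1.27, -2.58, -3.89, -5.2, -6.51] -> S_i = -1.27 + -1.31*i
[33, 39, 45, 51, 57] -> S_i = 33 + 6*i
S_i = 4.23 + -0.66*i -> [4.23, 3.57, 2.91, 2.25, 1.59]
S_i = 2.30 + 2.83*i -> [2.3, 5.13, 7.96, 10.79, 13.62]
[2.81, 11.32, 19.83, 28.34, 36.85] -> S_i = 2.81 + 8.51*i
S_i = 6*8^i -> [6, 48, 384, 3072, 24576]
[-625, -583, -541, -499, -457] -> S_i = -625 + 42*i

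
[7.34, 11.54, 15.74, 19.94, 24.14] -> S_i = 7.34 + 4.20*i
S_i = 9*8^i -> [9, 72, 576, 4608, 36864]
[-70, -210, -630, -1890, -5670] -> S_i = -70*3^i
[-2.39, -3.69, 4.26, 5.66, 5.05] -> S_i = Random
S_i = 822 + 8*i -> [822, 830, 838, 846, 854]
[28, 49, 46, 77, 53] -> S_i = Random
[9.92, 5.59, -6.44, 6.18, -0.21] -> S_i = Random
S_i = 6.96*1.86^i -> [6.96, 12.95, 24.08, 44.79, 83.3]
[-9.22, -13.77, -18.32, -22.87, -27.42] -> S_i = -9.22 + -4.55*i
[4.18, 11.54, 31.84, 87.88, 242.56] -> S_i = 4.18*2.76^i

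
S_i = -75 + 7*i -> [-75, -68, -61, -54, -47]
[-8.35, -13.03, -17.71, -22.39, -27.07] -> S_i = -8.35 + -4.68*i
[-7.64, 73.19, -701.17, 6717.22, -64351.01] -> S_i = -7.64*(-9.58)^i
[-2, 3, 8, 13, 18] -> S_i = -2 + 5*i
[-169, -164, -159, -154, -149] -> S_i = -169 + 5*i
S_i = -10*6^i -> [-10, -60, -360, -2160, -12960]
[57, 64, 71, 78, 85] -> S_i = 57 + 7*i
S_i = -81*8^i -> [-81, -648, -5184, -41472, -331776]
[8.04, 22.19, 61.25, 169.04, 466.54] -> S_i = 8.04*2.76^i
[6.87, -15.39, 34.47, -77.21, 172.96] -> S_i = 6.87*(-2.24)^i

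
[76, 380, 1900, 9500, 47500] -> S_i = 76*5^i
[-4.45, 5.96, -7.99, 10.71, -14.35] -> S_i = -4.45*(-1.34)^i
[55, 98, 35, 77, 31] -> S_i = Random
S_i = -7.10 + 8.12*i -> [-7.1, 1.02, 9.14, 17.26, 25.38]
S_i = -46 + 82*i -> [-46, 36, 118, 200, 282]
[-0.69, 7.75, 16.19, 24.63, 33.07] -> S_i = -0.69 + 8.44*i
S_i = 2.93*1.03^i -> [2.93, 3.02, 3.11, 3.2, 3.3]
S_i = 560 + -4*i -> [560, 556, 552, 548, 544]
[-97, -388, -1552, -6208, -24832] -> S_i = -97*4^i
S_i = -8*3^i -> [-8, -24, -72, -216, -648]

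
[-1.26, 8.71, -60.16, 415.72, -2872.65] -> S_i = -1.26*(-6.91)^i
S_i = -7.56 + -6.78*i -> [-7.56, -14.34, -21.12, -27.9, -34.68]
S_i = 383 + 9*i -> [383, 392, 401, 410, 419]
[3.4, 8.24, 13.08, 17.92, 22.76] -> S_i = 3.40 + 4.84*i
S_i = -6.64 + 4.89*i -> [-6.64, -1.75, 3.14, 8.03, 12.92]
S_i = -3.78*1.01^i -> [-3.78, -3.82, -3.86, -3.89, -3.93]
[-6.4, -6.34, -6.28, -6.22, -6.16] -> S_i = -6.40 + 0.06*i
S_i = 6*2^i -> [6, 12, 24, 48, 96]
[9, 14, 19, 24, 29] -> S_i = 9 + 5*i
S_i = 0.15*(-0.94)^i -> [0.15, -0.14, 0.13, -0.12, 0.12]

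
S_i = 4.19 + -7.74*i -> [4.19, -3.55, -11.29, -19.03, -26.77]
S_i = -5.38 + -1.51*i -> [-5.38, -6.89, -8.4, -9.91, -11.42]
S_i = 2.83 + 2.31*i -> [2.83, 5.14, 7.45, 9.76, 12.07]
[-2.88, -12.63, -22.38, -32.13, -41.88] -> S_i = -2.88 + -9.75*i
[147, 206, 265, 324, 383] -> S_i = 147 + 59*i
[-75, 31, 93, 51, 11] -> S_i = Random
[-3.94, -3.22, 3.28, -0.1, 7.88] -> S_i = Random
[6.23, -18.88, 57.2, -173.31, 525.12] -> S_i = 6.23*(-3.03)^i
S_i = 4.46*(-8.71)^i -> [4.46, -38.85, 338.35, -2947.06, 25668.91]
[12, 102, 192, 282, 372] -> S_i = 12 + 90*i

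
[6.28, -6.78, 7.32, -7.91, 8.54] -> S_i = 6.28*(-1.08)^i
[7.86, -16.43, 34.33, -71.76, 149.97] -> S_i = 7.86*(-2.09)^i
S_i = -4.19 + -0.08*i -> [-4.19, -4.27, -4.35, -4.43, -4.51]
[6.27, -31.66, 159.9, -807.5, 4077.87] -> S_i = 6.27*(-5.05)^i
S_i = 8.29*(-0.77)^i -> [8.29, -6.38, 4.92, -3.78, 2.91]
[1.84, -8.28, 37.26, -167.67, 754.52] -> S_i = 1.84*(-4.50)^i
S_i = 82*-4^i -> [82, -328, 1312, -5248, 20992]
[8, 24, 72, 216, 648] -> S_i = 8*3^i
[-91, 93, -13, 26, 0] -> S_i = Random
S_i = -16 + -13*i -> [-16, -29, -42, -55, -68]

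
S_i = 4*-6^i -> [4, -24, 144, -864, 5184]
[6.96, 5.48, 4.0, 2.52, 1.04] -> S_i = 6.96 + -1.48*i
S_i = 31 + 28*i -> [31, 59, 87, 115, 143]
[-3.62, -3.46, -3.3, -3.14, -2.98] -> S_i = -3.62 + 0.16*i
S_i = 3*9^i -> [3, 27, 243, 2187, 19683]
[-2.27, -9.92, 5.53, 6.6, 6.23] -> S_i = Random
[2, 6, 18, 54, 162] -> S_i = 2*3^i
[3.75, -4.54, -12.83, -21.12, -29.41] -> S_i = 3.75 + -8.29*i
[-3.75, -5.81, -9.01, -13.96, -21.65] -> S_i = -3.75*1.55^i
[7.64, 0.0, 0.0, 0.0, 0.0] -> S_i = 7.64*0.00^i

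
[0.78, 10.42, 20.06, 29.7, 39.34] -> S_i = 0.78 + 9.64*i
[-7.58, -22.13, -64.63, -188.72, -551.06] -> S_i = -7.58*2.92^i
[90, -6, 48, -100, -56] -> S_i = Random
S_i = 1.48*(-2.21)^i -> [1.48, -3.27, 7.23, -15.97, 35.3]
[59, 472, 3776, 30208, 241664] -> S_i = 59*8^i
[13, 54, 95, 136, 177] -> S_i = 13 + 41*i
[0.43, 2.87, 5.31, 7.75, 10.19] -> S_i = 0.43 + 2.44*i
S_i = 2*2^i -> [2, 4, 8, 16, 32]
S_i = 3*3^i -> [3, 9, 27, 81, 243]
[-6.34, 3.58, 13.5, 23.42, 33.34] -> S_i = -6.34 + 9.92*i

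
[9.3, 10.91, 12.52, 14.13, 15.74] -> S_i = 9.30 + 1.61*i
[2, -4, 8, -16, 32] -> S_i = 2*-2^i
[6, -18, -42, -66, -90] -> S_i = 6 + -24*i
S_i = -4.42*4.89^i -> [-4.42, -21.61, -105.69, -516.83, -2527.31]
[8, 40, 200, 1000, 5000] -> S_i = 8*5^i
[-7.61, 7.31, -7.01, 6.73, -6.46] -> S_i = -7.61*(-0.96)^i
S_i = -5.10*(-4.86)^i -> [-5.1, 24.79, -120.46, 585.44, -2845.22]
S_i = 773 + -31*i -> [773, 742, 711, 680, 649]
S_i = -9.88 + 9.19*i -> [-9.88, -0.69, 8.5, 17.69, 26.88]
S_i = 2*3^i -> [2, 6, 18, 54, 162]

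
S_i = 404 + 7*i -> [404, 411, 418, 425, 432]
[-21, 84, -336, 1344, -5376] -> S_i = -21*-4^i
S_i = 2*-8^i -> [2, -16, 128, -1024, 8192]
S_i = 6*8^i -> [6, 48, 384, 3072, 24576]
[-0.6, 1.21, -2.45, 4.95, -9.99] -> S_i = -0.60*(-2.02)^i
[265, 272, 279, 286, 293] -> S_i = 265 + 7*i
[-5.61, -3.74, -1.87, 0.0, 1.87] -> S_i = -5.61 + 1.87*i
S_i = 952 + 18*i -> [952, 970, 988, 1006, 1024]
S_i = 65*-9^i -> [65, -585, 5265, -47385, 426465]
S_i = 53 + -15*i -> [53, 38, 23, 8, -7]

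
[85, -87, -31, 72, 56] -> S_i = Random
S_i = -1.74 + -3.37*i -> [-1.74, -5.11, -8.48, -11.85, -15.22]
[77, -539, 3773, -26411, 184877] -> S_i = 77*-7^i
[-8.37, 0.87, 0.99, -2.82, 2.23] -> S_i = Random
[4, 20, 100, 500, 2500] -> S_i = 4*5^i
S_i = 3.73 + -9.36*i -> [3.73, -5.63, -14.99, -24.35, -33.71]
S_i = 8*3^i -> [8, 24, 72, 216, 648]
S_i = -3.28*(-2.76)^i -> [-3.28, 9.05, -24.99, 68.96, -190.33]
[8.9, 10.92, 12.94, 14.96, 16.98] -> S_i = 8.90 + 2.02*i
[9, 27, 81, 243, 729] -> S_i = 9*3^i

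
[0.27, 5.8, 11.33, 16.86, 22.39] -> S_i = 0.27 + 5.53*i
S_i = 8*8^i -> [8, 64, 512, 4096, 32768]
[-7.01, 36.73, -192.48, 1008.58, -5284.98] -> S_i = -7.01*(-5.24)^i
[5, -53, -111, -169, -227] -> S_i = 5 + -58*i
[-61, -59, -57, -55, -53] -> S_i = -61 + 2*i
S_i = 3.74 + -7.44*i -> [3.74, -3.7, -11.14, -18.58, -26.02]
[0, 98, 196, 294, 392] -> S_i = 0 + 98*i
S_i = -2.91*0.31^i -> [-2.91, -0.9, -0.28, -0.09, -0.03]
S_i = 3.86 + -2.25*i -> [3.86, 1.61, -0.64, -2.89, -5.14]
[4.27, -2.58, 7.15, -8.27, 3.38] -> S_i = Random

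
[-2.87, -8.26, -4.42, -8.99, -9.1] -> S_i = Random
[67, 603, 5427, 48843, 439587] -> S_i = 67*9^i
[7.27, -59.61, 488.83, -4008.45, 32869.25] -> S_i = 7.27*(-8.20)^i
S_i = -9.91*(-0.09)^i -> [-9.91, 0.89, -0.08, 0.01, -0.0]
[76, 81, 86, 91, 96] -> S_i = 76 + 5*i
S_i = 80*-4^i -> [80, -320, 1280, -5120, 20480]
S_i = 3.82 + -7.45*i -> [3.82, -3.63, -11.08, -18.53, -25.98]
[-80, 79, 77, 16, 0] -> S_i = Random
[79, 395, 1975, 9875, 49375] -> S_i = 79*5^i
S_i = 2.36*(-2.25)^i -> [2.36, -5.31, 11.95, -26.88, 60.48]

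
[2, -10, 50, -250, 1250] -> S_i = 2*-5^i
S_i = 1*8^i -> [1, 8, 64, 512, 4096]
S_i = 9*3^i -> [9, 27, 81, 243, 729]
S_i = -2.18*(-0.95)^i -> [-2.18, 2.07, -1.97, 1.87, -1.78]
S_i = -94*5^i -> [-94, -470, -2350, -11750, -58750]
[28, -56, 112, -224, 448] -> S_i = 28*-2^i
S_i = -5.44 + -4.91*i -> [-5.44, -10.35, -15.26, -20.17, -25.08]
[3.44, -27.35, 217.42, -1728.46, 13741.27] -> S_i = 3.44*(-7.95)^i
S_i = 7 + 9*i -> [7, 16, 25, 34, 43]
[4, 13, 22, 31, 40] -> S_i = 4 + 9*i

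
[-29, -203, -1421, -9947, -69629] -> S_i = -29*7^i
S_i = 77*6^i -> [77, 462, 2772, 16632, 99792]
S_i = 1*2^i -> [1, 2, 4, 8, 16]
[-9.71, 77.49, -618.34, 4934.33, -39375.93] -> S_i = -9.71*(-7.98)^i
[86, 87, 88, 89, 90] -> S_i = 86 + 1*i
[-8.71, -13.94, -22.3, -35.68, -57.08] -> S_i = -8.71*1.60^i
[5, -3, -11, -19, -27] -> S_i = 5 + -8*i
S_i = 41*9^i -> [41, 369, 3321, 29889, 269001]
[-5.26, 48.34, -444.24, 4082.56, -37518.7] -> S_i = -5.26*(-9.19)^i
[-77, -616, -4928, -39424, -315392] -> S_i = -77*8^i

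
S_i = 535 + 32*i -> [535, 567, 599, 631, 663]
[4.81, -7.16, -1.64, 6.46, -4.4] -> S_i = Random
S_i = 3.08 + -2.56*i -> [3.08, 0.52, -2.04, -4.6, -7.16]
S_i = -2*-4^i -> [-2, 8, -32, 128, -512]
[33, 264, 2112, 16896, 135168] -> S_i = 33*8^i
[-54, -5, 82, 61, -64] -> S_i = Random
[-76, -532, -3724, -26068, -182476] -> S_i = -76*7^i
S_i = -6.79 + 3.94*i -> [-6.79, -2.85, 1.09, 5.03, 8.97]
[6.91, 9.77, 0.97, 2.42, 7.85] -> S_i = Random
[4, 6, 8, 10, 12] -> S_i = 4 + 2*i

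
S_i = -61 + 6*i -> [-61, -55, -49, -43, -37]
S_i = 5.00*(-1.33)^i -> [5.0, -6.65, 8.84, -11.76, 15.65]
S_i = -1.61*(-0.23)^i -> [-1.61, 0.37, -0.09, 0.02, -0.0]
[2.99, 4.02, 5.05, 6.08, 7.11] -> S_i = 2.99 + 1.03*i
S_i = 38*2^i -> [38, 76, 152, 304, 608]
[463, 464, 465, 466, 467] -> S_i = 463 + 1*i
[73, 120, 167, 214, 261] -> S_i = 73 + 47*i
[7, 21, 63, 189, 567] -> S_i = 7*3^i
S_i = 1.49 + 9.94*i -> [1.49, 11.43, 21.37, 31.31, 41.25]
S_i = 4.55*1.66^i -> [4.55, 7.55, 12.54, 20.81, 34.55]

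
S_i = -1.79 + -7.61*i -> [-1.79, -9.4, -17.01, -24.62, -32.23]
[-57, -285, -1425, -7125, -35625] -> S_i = -57*5^i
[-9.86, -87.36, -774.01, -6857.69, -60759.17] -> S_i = -9.86*8.86^i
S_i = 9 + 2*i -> [9, 11, 13, 15, 17]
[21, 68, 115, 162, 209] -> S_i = 21 + 47*i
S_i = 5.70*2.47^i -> [5.7, 14.08, 34.78, 85.89, 212.16]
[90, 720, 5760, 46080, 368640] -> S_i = 90*8^i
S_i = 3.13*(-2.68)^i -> [3.13, -8.39, 22.48, -60.25, 161.47]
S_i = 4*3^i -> [4, 12, 36, 108, 324]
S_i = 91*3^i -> [91, 273, 819, 2457, 7371]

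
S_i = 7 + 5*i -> [7, 12, 17, 22, 27]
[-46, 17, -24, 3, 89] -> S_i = Random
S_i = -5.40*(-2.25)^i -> [-5.4, 12.15, -27.34, 61.51, -138.4]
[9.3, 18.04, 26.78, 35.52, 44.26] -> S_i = 9.30 + 8.74*i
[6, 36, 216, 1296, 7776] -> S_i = 6*6^i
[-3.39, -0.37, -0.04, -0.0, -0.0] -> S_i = -3.39*0.11^i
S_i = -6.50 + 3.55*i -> [-6.5, -2.95, 0.6, 4.15, 7.7]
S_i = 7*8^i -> [7, 56, 448, 3584, 28672]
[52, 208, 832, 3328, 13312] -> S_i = 52*4^i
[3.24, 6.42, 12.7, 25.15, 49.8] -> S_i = 3.24*1.98^i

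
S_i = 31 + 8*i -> [31, 39, 47, 55, 63]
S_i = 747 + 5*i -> [747, 752, 757, 762, 767]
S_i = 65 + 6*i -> [65, 71, 77, 83, 89]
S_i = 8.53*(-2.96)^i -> [8.53, -25.25, 74.74, -221.22, 654.81]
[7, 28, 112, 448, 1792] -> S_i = 7*4^i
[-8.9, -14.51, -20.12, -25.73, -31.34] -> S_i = -8.90 + -5.61*i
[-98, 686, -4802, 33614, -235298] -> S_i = -98*-7^i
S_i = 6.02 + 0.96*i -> [6.02, 6.98, 7.94, 8.9, 9.86]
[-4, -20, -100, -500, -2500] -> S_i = -4*5^i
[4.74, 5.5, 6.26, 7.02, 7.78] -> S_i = 4.74 + 0.76*i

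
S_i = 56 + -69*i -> [56, -13, -82, -151, -220]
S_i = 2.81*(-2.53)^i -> [2.81, -7.11, 17.99, -45.51, 115.13]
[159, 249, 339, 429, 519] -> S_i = 159 + 90*i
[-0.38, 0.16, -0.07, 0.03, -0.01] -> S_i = -0.38*(-0.43)^i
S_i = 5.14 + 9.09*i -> [5.14, 14.23, 23.32, 32.41, 41.5]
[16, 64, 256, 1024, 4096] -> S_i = 16*4^i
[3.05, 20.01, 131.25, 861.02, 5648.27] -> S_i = 3.05*6.56^i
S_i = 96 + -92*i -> [96, 4, -88, -180, -272]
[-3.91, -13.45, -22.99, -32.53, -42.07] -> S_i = -3.91 + -9.54*i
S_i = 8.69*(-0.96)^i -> [8.69, -8.34, 8.01, -7.69, 7.38]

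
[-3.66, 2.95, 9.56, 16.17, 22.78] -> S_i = -3.66 + 6.61*i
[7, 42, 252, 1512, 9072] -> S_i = 7*6^i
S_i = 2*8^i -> [2, 16, 128, 1024, 8192]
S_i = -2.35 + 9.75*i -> [-2.35, 7.4, 17.15, 26.9, 36.65]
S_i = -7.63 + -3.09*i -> [-7.63, -10.72, -13.81, -16.9, -19.99]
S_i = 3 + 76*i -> [3, 79, 155, 231, 307]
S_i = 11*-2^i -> [11, -22, 44, -88, 176]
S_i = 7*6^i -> [7, 42, 252, 1512, 9072]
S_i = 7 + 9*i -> [7, 16, 25, 34, 43]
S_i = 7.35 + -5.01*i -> [7.35, 2.34, -2.67, -7.68, -12.69]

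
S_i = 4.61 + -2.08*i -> [4.61, 2.53, 0.45, -1.63, -3.71]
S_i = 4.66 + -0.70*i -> [4.66, 3.96, 3.26, 2.56, 1.86]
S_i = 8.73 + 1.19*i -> [8.73, 9.92, 11.11, 12.3, 13.49]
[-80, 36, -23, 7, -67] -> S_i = Random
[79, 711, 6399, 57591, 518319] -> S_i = 79*9^i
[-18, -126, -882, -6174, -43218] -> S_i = -18*7^i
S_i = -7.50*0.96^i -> [-7.5, -7.2, -6.91, -6.64, -6.37]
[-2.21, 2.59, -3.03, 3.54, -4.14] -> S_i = -2.21*(-1.17)^i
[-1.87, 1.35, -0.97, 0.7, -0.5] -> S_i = -1.87*(-0.72)^i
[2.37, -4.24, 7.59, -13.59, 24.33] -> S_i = 2.37*(-1.79)^i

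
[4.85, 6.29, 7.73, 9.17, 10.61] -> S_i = 4.85 + 1.44*i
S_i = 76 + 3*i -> [76, 79, 82, 85, 88]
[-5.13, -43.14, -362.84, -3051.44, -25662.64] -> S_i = -5.13*8.41^i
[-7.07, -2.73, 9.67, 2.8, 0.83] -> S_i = Random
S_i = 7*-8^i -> [7, -56, 448, -3584, 28672]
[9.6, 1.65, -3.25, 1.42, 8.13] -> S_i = Random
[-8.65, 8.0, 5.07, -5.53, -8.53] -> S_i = Random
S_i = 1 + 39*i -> [1, 40, 79, 118, 157]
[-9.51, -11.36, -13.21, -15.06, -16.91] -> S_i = -9.51 + -1.85*i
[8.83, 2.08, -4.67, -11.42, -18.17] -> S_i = 8.83 + -6.75*i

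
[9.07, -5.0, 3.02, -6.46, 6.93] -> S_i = Random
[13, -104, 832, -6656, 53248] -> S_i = 13*-8^i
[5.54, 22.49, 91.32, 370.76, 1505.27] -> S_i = 5.54*4.06^i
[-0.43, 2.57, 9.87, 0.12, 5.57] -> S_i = Random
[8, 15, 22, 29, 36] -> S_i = 8 + 7*i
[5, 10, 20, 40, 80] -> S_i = 5*2^i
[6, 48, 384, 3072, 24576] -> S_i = 6*8^i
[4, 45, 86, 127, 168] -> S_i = 4 + 41*i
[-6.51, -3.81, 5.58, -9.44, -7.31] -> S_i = Random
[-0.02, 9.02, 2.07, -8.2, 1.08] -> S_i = Random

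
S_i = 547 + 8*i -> [547, 555, 563, 571, 579]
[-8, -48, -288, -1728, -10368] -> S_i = -8*6^i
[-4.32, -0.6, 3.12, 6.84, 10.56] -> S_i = -4.32 + 3.72*i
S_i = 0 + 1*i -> [0, 1, 2, 3, 4]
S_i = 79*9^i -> [79, 711, 6399, 57591, 518319]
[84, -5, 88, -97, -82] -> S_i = Random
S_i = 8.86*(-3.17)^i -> [8.86, -28.09, 89.03, -282.24, 894.69]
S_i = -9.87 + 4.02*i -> [-9.87, -5.85, -1.83, 2.19, 6.21]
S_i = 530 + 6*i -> [530, 536, 542, 548, 554]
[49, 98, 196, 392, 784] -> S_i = 49*2^i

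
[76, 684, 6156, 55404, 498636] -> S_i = 76*9^i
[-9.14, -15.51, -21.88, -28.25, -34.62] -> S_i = -9.14 + -6.37*i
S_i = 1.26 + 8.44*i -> [1.26, 9.7, 18.14, 26.58, 35.02]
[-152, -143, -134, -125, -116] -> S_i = -152 + 9*i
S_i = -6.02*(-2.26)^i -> [-6.02, 13.61, -30.75, 69.49, -157.05]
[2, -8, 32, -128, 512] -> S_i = 2*-4^i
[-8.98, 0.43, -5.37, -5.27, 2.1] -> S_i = Random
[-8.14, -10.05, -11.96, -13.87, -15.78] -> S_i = -8.14 + -1.91*i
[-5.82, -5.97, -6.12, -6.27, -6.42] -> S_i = -5.82 + -0.15*i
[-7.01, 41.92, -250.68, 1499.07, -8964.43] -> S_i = -7.01*(-5.98)^i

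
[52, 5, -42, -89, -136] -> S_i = 52 + -47*i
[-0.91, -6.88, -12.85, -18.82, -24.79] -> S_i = -0.91 + -5.97*i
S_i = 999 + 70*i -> [999, 1069, 1139, 1209, 1279]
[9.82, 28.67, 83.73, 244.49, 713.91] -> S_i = 9.82*2.92^i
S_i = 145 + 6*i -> [145, 151, 157, 163, 169]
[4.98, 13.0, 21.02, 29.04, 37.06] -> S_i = 4.98 + 8.02*i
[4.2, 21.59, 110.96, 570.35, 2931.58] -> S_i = 4.20*5.14^i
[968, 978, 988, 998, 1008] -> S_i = 968 + 10*i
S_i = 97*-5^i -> [97, -485, 2425, -12125, 60625]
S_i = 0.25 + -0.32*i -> [0.25, -0.07, -0.39, -0.71, -1.03]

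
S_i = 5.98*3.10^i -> [5.98, 18.54, 57.47, 178.15, 552.27]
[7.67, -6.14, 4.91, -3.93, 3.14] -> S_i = 7.67*(-0.80)^i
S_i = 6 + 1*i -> [6, 7, 8, 9, 10]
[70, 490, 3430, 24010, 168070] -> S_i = 70*7^i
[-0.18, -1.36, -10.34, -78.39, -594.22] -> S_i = -0.18*7.58^i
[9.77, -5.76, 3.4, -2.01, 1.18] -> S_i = 9.77*(-0.59)^i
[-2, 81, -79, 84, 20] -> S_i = Random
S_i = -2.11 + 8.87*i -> [-2.11, 6.76, 15.63, 24.5, 33.37]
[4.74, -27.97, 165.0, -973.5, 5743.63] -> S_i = 4.74*(-5.90)^i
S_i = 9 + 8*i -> [9, 17, 25, 33, 41]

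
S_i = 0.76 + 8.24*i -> [0.76, 9.0, 17.24, 25.48, 33.72]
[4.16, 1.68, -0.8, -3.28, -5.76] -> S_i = 4.16 + -2.48*i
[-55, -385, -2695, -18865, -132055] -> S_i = -55*7^i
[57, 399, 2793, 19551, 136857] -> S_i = 57*7^i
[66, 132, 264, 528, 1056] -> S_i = 66*2^i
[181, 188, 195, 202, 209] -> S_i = 181 + 7*i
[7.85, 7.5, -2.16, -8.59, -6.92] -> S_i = Random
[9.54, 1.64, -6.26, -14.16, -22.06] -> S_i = 9.54 + -7.90*i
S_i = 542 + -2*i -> [542, 540, 538, 536, 534]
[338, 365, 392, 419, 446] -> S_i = 338 + 27*i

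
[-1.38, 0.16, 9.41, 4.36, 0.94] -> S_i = Random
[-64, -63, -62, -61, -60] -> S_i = -64 + 1*i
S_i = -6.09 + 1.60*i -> [-6.09, -4.49, -2.89, -1.29, 0.31]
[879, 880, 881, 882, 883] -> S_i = 879 + 1*i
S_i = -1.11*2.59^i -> [-1.11, -2.87, -7.45, -19.29, -49.95]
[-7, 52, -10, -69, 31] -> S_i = Random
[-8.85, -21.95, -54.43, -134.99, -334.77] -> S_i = -8.85*2.48^i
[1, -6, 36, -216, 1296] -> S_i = 1*-6^i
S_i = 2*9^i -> [2, 18, 162, 1458, 13122]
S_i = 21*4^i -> [21, 84, 336, 1344, 5376]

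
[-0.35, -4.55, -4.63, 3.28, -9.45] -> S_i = Random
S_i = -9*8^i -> [-9, -72, -576, -4608, -36864]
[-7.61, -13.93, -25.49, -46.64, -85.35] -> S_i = -7.61*1.83^i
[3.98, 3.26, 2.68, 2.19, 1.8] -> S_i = 3.98*0.82^i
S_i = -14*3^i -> [-14, -42, -126, -378, -1134]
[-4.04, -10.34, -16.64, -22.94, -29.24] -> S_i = -4.04 + -6.30*i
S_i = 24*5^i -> [24, 120, 600, 3000, 15000]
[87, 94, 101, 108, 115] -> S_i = 87 + 7*i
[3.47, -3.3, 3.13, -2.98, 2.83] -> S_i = 3.47*(-0.95)^i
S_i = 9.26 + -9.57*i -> [9.26, -0.31, -9.88, -19.45, -29.02]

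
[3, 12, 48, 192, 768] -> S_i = 3*4^i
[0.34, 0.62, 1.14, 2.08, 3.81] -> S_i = 0.34*1.83^i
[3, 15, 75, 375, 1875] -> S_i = 3*5^i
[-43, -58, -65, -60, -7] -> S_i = Random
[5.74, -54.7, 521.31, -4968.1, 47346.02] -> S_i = 5.74*(-9.53)^i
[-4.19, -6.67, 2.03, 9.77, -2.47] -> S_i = Random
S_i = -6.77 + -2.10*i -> [-6.77, -8.87, -10.97, -13.07, -15.17]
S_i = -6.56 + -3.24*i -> [-6.56, -9.8, -13.04, -16.28, -19.52]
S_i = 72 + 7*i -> [72, 79, 86, 93, 100]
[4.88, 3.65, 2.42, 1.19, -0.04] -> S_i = 4.88 + -1.23*i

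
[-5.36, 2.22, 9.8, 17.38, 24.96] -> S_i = -5.36 + 7.58*i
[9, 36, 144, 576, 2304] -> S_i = 9*4^i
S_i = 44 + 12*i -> [44, 56, 68, 80, 92]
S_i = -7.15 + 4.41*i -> [-7.15, -2.74, 1.67, 6.08, 10.49]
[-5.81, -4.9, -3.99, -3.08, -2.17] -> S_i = -5.81 + 0.91*i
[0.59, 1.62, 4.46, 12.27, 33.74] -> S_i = 0.59*2.75^i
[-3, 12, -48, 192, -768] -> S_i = -3*-4^i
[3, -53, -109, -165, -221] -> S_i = 3 + -56*i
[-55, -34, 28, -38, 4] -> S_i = Random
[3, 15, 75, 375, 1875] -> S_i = 3*5^i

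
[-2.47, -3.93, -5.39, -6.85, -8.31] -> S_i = -2.47 + -1.46*i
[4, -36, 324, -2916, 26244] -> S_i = 4*-9^i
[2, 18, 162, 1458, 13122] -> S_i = 2*9^i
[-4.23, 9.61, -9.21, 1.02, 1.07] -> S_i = Random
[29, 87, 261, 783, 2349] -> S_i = 29*3^i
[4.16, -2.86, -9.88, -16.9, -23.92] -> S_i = 4.16 + -7.02*i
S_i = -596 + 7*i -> [-596, -589, -582, -575, -568]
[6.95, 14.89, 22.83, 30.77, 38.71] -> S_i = 6.95 + 7.94*i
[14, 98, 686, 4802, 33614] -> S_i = 14*7^i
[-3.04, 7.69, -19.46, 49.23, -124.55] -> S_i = -3.04*(-2.53)^i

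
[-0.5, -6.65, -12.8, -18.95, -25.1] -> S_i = -0.50 + -6.15*i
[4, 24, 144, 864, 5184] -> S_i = 4*6^i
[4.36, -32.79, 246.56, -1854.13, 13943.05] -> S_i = 4.36*(-7.52)^i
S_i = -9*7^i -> [-9, -63, -441, -3087, -21609]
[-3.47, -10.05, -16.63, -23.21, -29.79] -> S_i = -3.47 + -6.58*i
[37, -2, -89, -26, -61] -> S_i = Random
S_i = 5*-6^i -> [5, -30, 180, -1080, 6480]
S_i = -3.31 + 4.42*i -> [-3.31, 1.11, 5.53, 9.95, 14.37]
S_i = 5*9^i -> [5, 45, 405, 3645, 32805]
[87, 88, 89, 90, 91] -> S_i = 87 + 1*i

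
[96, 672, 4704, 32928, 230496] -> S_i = 96*7^i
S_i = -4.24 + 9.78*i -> [-4.24, 5.54, 15.32, 25.1, 34.88]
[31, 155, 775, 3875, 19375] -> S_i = 31*5^i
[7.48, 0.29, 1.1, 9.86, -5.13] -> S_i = Random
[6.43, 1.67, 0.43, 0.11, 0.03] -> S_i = 6.43*0.26^i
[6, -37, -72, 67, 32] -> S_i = Random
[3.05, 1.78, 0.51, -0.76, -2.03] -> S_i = 3.05 + -1.27*i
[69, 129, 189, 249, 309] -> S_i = 69 + 60*i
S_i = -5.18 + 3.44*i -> [-5.18, -1.74, 1.7, 5.14, 8.58]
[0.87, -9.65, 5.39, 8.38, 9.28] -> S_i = Random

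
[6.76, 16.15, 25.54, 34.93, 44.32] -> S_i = 6.76 + 9.39*i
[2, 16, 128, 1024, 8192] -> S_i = 2*8^i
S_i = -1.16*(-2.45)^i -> [-1.16, 2.84, -6.96, 17.06, -41.79]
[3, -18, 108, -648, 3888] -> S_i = 3*-6^i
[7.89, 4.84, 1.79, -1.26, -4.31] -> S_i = 7.89 + -3.05*i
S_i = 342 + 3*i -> [342, 345, 348, 351, 354]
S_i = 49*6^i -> [49, 294, 1764, 10584, 63504]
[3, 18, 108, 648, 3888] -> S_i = 3*6^i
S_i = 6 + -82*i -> [6, -76, -158, -240, -322]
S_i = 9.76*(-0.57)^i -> [9.76, -5.56, 3.17, -1.81, 1.03]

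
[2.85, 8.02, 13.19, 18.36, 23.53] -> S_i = 2.85 + 5.17*i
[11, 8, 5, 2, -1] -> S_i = 11 + -3*i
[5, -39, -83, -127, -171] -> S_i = 5 + -44*i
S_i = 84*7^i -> [84, 588, 4116, 28812, 201684]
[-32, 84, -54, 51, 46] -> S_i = Random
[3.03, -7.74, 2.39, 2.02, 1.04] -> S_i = Random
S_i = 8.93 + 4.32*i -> [8.93, 13.25, 17.57, 21.89, 26.21]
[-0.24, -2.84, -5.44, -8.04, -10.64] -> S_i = -0.24 + -2.60*i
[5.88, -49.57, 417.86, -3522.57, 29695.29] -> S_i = 5.88*(-8.43)^i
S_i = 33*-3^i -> [33, -99, 297, -891, 2673]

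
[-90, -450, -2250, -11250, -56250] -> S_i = -90*5^i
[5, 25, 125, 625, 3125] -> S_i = 5*5^i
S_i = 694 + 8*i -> [694, 702, 710, 718, 726]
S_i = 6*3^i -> [6, 18, 54, 162, 486]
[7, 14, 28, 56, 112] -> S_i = 7*2^i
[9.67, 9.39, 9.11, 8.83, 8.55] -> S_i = 9.67 + -0.28*i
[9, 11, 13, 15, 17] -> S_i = 9 + 2*i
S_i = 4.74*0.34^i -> [4.74, 1.61, 0.55, 0.19, 0.06]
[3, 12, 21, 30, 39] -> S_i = 3 + 9*i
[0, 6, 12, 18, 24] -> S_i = 0 + 6*i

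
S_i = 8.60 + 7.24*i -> [8.6, 15.84, 23.08, 30.32, 37.56]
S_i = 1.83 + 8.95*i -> [1.83, 10.78, 19.73, 28.68, 37.63]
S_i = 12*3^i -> [12, 36, 108, 324, 972]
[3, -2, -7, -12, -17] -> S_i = 3 + -5*i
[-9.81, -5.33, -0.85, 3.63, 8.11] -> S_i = -9.81 + 4.48*i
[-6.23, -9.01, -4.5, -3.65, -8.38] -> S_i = Random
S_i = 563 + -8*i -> [563, 555, 547, 539, 531]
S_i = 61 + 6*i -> [61, 67, 73, 79, 85]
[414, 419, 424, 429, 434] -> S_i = 414 + 5*i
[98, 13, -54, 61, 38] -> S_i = Random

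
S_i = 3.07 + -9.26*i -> [3.07, -6.19, -15.45, -24.71, -33.97]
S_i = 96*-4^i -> [96, -384, 1536, -6144, 24576]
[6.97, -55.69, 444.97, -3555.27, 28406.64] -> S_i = 6.97*(-7.99)^i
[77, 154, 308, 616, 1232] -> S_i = 77*2^i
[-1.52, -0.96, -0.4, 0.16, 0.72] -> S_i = -1.52 + 0.56*i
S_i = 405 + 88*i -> [405, 493, 581, 669, 757]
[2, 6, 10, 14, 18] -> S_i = 2 + 4*i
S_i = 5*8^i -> [5, 40, 320, 2560, 20480]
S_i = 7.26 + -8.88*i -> [7.26, -1.62, -10.5, -19.38, -28.26]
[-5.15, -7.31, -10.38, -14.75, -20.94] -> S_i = -5.15*1.42^i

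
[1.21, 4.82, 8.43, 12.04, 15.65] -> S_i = 1.21 + 3.61*i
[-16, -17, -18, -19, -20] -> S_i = -16 + -1*i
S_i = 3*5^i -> [3, 15, 75, 375, 1875]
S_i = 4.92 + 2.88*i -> [4.92, 7.8, 10.68, 13.56, 16.44]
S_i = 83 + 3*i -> [83, 86, 89, 92, 95]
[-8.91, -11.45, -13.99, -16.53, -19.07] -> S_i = -8.91 + -2.54*i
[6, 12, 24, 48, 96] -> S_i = 6*2^i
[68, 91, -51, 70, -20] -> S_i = Random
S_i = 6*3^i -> [6, 18, 54, 162, 486]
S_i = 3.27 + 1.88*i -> [3.27, 5.15, 7.03, 8.91, 10.79]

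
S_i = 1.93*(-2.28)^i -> [1.93, -4.4, 10.03, -22.88, 52.16]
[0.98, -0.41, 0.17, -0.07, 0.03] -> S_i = 0.98*(-0.42)^i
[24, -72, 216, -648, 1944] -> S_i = 24*-3^i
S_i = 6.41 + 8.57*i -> [6.41, 14.98, 23.55, 32.12, 40.69]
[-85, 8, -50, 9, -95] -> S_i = Random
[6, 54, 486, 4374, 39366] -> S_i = 6*9^i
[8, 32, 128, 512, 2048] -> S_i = 8*4^i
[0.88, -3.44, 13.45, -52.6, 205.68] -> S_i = 0.88*(-3.91)^i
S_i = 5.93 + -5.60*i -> [5.93, 0.33, -5.27, -10.87, -16.47]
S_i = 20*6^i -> [20, 120, 720, 4320, 25920]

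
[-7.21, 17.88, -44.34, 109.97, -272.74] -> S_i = -7.21*(-2.48)^i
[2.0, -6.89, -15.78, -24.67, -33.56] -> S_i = 2.00 + -8.89*i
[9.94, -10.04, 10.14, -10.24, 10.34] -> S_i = 9.94*(-1.01)^i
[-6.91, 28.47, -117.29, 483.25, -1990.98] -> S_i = -6.91*(-4.12)^i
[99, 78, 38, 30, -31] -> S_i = Random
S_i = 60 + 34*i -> [60, 94, 128, 162, 196]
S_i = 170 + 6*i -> [170, 176, 182, 188, 194]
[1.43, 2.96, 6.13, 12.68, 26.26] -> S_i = 1.43*2.07^i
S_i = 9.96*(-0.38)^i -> [9.96, -3.78, 1.44, -0.55, 0.21]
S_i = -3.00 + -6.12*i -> [-3.0, -9.12, -15.24, -21.36, -27.48]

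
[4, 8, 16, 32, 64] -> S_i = 4*2^i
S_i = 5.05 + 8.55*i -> [5.05, 13.6, 22.15, 30.7, 39.25]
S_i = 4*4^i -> [4, 16, 64, 256, 1024]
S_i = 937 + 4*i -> [937, 941, 945, 949, 953]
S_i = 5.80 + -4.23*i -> [5.8, 1.57, -2.66, -6.89, -11.12]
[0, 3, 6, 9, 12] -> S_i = 0 + 3*i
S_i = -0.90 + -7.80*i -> [-0.9, -8.7, -16.5, -24.3, -32.1]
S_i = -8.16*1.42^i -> [-8.16, -11.59, -16.45, -23.36, -33.18]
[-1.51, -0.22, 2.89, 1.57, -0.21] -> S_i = Random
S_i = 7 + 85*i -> [7, 92, 177, 262, 347]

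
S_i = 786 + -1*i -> [786, 785, 784, 783, 782]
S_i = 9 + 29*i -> [9, 38, 67, 96, 125]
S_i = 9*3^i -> [9, 27, 81, 243, 729]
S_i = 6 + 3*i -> [6, 9, 12, 15, 18]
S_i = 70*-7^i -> [70, -490, 3430, -24010, 168070]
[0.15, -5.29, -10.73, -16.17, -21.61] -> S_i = 0.15 + -5.44*i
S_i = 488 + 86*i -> [488, 574, 660, 746, 832]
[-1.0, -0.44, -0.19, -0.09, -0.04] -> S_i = -1.00*0.44^i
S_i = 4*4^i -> [4, 16, 64, 256, 1024]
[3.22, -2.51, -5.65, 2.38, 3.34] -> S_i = Random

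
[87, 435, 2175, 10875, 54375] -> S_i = 87*5^i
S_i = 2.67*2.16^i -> [2.67, 5.77, 12.46, 26.91, 58.12]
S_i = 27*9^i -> [27, 243, 2187, 19683, 177147]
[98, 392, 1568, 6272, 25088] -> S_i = 98*4^i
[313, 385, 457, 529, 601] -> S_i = 313 + 72*i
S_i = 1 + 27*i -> [1, 28, 55, 82, 109]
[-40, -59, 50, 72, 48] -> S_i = Random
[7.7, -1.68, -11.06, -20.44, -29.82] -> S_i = 7.70 + -9.38*i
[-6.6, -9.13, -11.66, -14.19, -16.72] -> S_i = -6.60 + -2.53*i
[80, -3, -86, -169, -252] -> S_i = 80 + -83*i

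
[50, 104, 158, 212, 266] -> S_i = 50 + 54*i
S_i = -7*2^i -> [-7, -14, -28, -56, -112]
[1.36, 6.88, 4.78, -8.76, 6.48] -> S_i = Random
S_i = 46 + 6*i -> [46, 52, 58, 64, 70]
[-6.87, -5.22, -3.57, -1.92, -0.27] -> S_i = -6.87 + 1.65*i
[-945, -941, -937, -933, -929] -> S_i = -945 + 4*i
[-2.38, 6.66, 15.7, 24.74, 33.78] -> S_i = -2.38 + 9.04*i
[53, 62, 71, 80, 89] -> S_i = 53 + 9*i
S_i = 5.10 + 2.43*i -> [5.1, 7.53, 9.96, 12.39, 14.82]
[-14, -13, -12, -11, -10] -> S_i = -14 + 1*i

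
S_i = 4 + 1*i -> [4, 5, 6, 7, 8]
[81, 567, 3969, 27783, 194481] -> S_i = 81*7^i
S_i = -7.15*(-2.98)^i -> [-7.15, 21.31, -63.49, 189.21, -563.86]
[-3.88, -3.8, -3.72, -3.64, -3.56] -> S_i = -3.88 + 0.08*i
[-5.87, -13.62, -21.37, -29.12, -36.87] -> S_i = -5.87 + -7.75*i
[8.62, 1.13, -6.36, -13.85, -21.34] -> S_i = 8.62 + -7.49*i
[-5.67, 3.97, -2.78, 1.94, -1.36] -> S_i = -5.67*(-0.70)^i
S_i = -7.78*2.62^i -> [-7.78, -20.38, -53.41, -139.92, -366.59]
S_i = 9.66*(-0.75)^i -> [9.66, -7.24, 5.43, -4.08, 3.06]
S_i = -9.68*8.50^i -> [-9.68, -82.28, -699.38, -5944.73, -50530.2]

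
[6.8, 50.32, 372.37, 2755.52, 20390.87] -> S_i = 6.80*7.40^i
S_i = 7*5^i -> [7, 35, 175, 875, 4375]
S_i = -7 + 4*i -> [-7, -3, 1, 5, 9]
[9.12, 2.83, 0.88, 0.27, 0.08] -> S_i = 9.12*0.31^i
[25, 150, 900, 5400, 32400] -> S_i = 25*6^i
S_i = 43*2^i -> [43, 86, 172, 344, 688]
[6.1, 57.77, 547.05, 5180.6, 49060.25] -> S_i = 6.10*9.47^i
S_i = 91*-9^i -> [91, -819, 7371, -66339, 597051]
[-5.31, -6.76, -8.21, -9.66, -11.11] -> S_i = -5.31 + -1.45*i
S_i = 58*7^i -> [58, 406, 2842, 19894, 139258]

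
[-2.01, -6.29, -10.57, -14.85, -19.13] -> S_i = -2.01 + -4.28*i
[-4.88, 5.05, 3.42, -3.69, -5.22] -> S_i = Random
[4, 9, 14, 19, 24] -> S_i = 4 + 5*i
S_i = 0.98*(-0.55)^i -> [0.98, -0.54, 0.3, -0.16, 0.09]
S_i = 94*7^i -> [94, 658, 4606, 32242, 225694]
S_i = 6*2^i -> [6, 12, 24, 48, 96]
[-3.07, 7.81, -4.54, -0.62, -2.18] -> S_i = Random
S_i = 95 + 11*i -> [95, 106, 117, 128, 139]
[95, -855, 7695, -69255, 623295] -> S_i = 95*-9^i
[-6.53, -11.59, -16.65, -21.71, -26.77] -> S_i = -6.53 + -5.06*i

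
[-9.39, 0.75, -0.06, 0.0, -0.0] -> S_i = -9.39*(-0.08)^i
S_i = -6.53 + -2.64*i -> [-6.53, -9.17, -11.81, -14.45, -17.09]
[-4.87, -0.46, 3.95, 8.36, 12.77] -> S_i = -4.87 + 4.41*i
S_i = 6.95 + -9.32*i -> [6.95, -2.37, -11.69, -21.01, -30.33]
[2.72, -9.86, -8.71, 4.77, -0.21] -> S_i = Random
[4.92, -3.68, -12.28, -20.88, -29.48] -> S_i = 4.92 + -8.60*i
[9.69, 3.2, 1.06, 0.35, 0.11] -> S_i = 9.69*0.33^i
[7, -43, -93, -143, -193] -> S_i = 7 + -50*i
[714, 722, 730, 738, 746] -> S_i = 714 + 8*i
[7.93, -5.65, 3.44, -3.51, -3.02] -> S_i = Random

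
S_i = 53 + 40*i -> [53, 93, 133, 173, 213]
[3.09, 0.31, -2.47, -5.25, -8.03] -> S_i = 3.09 + -2.78*i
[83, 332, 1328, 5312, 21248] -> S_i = 83*4^i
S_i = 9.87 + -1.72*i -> [9.87, 8.15, 6.43, 4.71, 2.99]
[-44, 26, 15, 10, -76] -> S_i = Random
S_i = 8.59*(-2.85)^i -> [8.59, -24.48, 69.77, -198.85, 566.73]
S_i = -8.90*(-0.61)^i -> [-8.9, 5.43, -3.31, 2.02, -1.23]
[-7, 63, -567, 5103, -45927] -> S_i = -7*-9^i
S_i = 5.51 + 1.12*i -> [5.51, 6.63, 7.75, 8.87, 9.99]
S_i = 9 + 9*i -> [9, 18, 27, 36, 45]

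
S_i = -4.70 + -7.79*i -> [-4.7, -12.49, -20.28, -28.07, -35.86]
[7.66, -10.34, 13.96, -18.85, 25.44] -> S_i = 7.66*(-1.35)^i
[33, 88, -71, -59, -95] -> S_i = Random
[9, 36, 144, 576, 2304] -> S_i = 9*4^i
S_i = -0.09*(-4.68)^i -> [-0.09, 0.42, -1.97, 9.23, -43.17]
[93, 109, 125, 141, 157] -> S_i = 93 + 16*i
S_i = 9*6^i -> [9, 54, 324, 1944, 11664]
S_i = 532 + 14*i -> [532, 546, 560, 574, 588]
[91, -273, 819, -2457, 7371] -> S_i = 91*-3^i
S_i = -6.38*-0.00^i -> [-6.38, 0.0, -0.0, 0.0, -0.0]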